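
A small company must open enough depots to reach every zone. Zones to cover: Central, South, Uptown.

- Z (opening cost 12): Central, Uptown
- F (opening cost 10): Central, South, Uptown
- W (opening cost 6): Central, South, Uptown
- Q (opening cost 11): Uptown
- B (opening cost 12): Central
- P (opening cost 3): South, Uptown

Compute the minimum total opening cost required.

The greedy cost-per-new-zone heuristic would pick P and W for 9, but a cheaper cover exists.
W alone covers Central, South, Uptown — every zone.
Total opening cost: 6.
No cover costs less than 6.

6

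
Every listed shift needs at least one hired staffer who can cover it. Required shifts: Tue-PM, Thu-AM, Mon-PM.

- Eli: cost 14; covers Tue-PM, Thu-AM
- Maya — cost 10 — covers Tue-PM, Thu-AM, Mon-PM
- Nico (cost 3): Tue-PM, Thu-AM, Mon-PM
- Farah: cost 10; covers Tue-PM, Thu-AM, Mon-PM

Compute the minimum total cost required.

This is an integer covering problem.
Nico alone covers Tue-PM, Thu-AM, Mon-PM — every shift.
Total cost: 3.
No cover costs less than 3.

3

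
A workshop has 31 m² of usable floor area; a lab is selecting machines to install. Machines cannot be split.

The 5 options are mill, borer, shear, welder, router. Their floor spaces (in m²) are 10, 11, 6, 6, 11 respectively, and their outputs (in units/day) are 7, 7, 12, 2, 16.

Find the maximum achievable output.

35

Take mill, shear, and router: floor space 10 + 6 + 11 = 27 ≤ 31, output 7 + 12 + 16 = 35.
No feasible combination exceeds this.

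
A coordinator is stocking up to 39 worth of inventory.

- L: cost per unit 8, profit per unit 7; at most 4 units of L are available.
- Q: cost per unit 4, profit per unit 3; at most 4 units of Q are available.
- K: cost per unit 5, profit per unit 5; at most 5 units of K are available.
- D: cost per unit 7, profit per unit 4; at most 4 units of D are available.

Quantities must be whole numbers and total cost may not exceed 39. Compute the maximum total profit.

3×L and 3×K: cost 39 ≤ 39, profit 3·7 + 3·5 = 36.
1×L, 1×Q, and 5×K: cost 37 ≤ 39, profit 1·7 + 1·3 + 5·5 = 35.
Best is 36.

36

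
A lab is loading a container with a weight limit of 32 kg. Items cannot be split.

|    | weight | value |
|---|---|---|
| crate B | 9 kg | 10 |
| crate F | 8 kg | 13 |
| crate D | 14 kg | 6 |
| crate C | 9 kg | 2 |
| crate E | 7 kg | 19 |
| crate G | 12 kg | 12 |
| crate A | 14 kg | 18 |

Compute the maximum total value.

This is a 0-1 knapsack instance.
Allowing fractional choices, the relaxed optimum would be about 53.3, but items are indivisible.
crate F + crate E + crate A: weight 8 + 7 + 14 = 29 ≤ 32, value 13 + 19 + 18 = 50.
crate F + crate E + crate G: weight 8 + 7 + 12 = 27 ≤ 32, value 13 + 19 + 12 = 44.
crate B + crate E + crate A: weight 9 + 7 + 14 = 30 ≤ 32, value 10 + 19 + 18 = 47.
Best is crate F, crate E, and crate A with total value 50.

50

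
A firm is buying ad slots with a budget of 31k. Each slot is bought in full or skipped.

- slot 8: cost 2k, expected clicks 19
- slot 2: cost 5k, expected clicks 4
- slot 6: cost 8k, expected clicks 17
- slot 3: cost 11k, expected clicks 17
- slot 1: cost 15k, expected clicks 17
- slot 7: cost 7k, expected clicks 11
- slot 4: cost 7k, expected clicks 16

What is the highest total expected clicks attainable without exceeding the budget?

69

This is a 0-1 knapsack instance.
Allowing fractional choices, the relaxed optimum would be about 73.8, but ad slots are indivisible.
slot 8 + slot 2 + slot 6 + slot 7 + slot 4: cost 2 + 5 + 8 + 7 + 7 = 29 ≤ 31, expected clicks 19 + 4 + 17 + 11 + 16 = 67.
slot 8 + slot 6 + slot 3 + slot 4: cost 2 + 8 + 11 + 7 = 28 ≤ 31, expected clicks 19 + 17 + 17 + 16 = 69.
Best is slot 8, slot 6, slot 3, and slot 4 with total expected clicks 69.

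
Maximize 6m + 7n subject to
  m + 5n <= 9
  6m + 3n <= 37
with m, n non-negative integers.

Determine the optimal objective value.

(m,n)=(6,0): 1·6+5·0=6≤9, 6·6+3·0=36≤37, objective 36.
(m,n)=(4,1): 1·4+5·1=9≤9, 6·4+3·1=27≤37, objective 31.
(m,n)=(5,0): 1·5+5·0=5≤9, 6·5+3·0=30≤37, objective 30.
(m,n)=(4,0): 1·4+5·0=4≤9, 6·4+3·0=24≤37, objective 24.
No feasible integer point exceeds 36.

36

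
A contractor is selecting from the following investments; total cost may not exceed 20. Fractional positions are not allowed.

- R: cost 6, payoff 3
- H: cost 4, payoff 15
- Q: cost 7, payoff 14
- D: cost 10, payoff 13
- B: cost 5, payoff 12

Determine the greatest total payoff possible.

This is an integer program with binary decision variables.
Allowing fractional choices, the relaxed optimum would be about 46.2, but investments are indivisible.
H + D + B: cost 4 + 10 + 5 = 19 ≤ 20, payoff 15 + 13 + 12 = 40.
H + Q + B: cost 4 + 7 + 5 = 16 ≤ 20, payoff 15 + 14 + 12 = 41.
R + H + Q: cost 6 + 4 + 7 = 17 ≤ 20, payoff 3 + 15 + 14 = 32.
Best is H, Q, and B with total payoff 41.

41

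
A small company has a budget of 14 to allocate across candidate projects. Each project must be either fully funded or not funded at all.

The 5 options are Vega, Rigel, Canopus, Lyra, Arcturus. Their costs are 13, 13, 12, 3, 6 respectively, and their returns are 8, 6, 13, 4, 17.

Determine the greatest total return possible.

This is a 0-1 knapsack instance.
Take Lyra and Arcturus: cost 3 + 6 = 9 ≤ 14, return 4 + 17 = 21.
No other feasible combination does better.

21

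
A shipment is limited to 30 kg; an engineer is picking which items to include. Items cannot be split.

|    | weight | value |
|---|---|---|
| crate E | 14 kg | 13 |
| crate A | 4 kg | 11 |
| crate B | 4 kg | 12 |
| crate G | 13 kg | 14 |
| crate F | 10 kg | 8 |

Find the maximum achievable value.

crate B + crate G + crate F: weight 4 + 13 + 10 = 27 ≤ 30, value 12 + 14 + 8 = 34.
crate E + crate A + crate B: weight 14 + 4 + 4 = 22 ≤ 30, value 13 + 11 + 12 = 36.
crate A + crate B + crate G: weight 4 + 4 + 13 = 21 ≤ 30, value 11 + 12 + 14 = 37.
Best is crate A, crate B, and crate G with total value 37.

37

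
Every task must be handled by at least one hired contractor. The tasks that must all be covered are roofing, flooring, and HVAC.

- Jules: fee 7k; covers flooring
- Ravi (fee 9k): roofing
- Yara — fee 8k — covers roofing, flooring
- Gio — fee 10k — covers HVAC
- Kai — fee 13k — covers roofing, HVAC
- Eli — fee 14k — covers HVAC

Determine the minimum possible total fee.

18

This is a weighted set-cover instance.
Choose Yara and Gio: together they cover roofing, flooring, HVAC — every task.
Total fee: 8 + 10 = 18.
No cover costs less than 18.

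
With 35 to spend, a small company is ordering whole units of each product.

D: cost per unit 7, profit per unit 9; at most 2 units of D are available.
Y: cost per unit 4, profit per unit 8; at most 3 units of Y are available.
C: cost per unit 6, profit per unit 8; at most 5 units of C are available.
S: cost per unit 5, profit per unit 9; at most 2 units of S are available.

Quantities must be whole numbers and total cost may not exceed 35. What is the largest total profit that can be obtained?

59

Y has the best ratio (8/4); taking only Y gives at most 3×8 = 24 (stopped by the supply cap of 3).
Mixing does better — 1×D, 3×Y, 1×C, and 2×S: cost 35 ≤ 35, profit 1·9 + 3·8 + 1·8 + 2·9 = 59.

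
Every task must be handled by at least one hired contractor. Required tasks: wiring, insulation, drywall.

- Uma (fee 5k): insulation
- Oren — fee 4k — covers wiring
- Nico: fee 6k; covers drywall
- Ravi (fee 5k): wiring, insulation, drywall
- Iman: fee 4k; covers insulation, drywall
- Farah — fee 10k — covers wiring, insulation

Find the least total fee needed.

5

Ravi alone covers wiring, insulation, drywall — every task.
Total fee: 5.
No cover costs less than 5.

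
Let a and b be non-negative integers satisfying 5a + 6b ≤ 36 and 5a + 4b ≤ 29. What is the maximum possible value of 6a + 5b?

35

(a,b)=(5,1): 5·5+6·1=31≤36, 5·5+4·1=29≤29, objective 35.
(a,b)=(4,2): 5·4+6·2=32≤36, 5·4+4·2=28≤29, objective 34.
(a,b)=(3,3): 5·3+6·3=33≤36, 5·3+4·3=27≤29, objective 33.
Maximum is 35 at (a,b)=(5,1).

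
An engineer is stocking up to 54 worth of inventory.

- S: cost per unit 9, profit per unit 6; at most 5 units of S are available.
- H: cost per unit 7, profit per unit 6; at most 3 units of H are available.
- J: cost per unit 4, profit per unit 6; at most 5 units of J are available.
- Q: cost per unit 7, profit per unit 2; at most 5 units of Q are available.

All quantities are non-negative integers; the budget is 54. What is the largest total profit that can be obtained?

54

J has the best ratio (6/4); taking only J gives at most 5×6 = 30 (stopped by the supply cap of 5).
Mixing does better — 1×S, 3×H, and 5×J: cost 50 ≤ 54, profit 1·6 + 3·6 + 5·6 = 54.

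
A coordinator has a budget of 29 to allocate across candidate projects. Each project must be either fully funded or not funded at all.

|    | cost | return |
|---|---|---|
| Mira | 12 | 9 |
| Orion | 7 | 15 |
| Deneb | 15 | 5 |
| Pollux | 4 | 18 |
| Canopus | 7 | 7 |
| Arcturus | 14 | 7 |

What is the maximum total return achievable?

Orion + Pollux + Arcturus: cost 7 + 4 + 14 = 25 ≤ 29, return 15 + 18 + 7 = 40.
Mira + Orion + Pollux: cost 12 + 7 + 4 = 23 ≤ 29, return 9 + 15 + 18 = 42.
Orion + Pollux + Canopus: cost 7 + 4 + 7 = 18 ≤ 29, return 15 + 18 + 7 = 40.
Best is Mira, Orion, and Pollux with total return 42.

42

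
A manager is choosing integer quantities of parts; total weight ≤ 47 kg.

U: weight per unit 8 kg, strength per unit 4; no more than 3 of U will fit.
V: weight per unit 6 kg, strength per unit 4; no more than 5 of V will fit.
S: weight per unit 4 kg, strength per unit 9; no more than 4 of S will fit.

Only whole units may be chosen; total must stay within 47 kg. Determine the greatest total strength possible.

Take 5×V and 4×S: weight 46 ≤ 47, strength 5·4 + 4·9 = 56.
S has the best ratio (9/4) and is taken to its limit of 4; remaining capacity is filled optimally with the others.

56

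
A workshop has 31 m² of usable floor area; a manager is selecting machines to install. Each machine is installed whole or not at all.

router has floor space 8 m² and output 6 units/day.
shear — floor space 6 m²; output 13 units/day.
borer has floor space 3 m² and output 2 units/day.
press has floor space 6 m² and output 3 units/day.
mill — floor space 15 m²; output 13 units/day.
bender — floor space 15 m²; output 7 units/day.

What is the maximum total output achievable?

Take router, shear, and mill: floor space 8 + 6 + 15 = 29 ≤ 31, output 6 + 13 + 13 = 32.
No other feasible combination does better.

32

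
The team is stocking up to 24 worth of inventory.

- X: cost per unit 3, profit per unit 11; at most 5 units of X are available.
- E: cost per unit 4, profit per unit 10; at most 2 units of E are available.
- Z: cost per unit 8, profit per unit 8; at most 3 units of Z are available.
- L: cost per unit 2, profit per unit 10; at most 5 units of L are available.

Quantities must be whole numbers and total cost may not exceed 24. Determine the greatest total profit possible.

95

This is a bounded integer knapsack.
Take 5×X and 4×L: cost 23 ≤ 24, profit 5·11 + 4·10 = 95.
No other integer combination yields more.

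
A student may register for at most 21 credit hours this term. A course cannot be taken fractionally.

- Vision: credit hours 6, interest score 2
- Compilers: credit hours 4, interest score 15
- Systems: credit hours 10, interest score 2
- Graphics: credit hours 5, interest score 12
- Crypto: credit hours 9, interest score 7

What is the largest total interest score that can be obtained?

This is a 0-1 knapsack instance.
Compilers + Graphics + Crypto: credit hours 4 + 5 + 9 = 18 ≤ 21, interest score 15 + 12 + 7 = 34.
Vision + Compilers + Graphics: credit hours 6 + 4 + 5 = 15 ≤ 21, interest score 2 + 15 + 12 = 29.
Compilers + Systems + Graphics: credit hours 4 + 10 + 5 = 19 ≤ 21, interest score 15 + 2 + 12 = 29.
Best is Compilers, Graphics, and Crypto with total interest score 34.

34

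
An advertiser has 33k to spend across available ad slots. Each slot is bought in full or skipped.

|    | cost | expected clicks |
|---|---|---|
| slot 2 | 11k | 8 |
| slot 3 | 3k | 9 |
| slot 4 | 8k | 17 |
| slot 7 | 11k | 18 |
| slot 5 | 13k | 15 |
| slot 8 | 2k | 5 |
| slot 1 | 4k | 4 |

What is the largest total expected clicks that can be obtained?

53

slot 3 + slot 4 + slot 7 + slot 8 + slot 1: cost 3 + 8 + 11 + 2 + 4 = 28 ≤ 33, expected clicks 9 + 17 + 18 + 5 + 4 = 53.
slot 2 + slot 3 + slot 4 + slot 7: cost 11 + 3 + 8 + 11 = 33 ≤ 33, expected clicks 8 + 9 + 17 + 18 = 52.
slot 3 + slot 7 + slot 5 + slot 8 + slot 1: cost 3 + 11 + 13 + 2 + 4 = 33 ≤ 33, expected clicks 9 + 18 + 15 + 5 + 4 = 51.
Best is slot 3, slot 4, slot 7, slot 8, and slot 1 with total expected clicks 53.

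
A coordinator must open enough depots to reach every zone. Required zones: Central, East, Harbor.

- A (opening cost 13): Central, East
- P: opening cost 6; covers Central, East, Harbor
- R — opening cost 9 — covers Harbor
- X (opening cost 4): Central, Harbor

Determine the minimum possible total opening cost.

6

This is a weighted set-cover instance.
P alone covers Central, East, Harbor — every zone.
Total opening cost: 6.
No cover costs less than 6.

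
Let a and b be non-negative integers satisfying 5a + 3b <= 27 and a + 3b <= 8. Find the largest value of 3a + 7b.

The continuous relaxation peaks at (4.75, 1.08) with value 21.83; rounding to a feasible lattice point costs some objective.
(a,b)=(2,2): 5·2+3·2=16≤27, 1·2+3·2=8≤8, objective 20.
(a,b)=(4,1): 5·4+3·1=23≤27, 1·4+3·1=7≤8, objective 19.
(a,b)=(1,2): 5·1+3·2=11≤27, 1·1+3·2=7≤8, objective 17.
No feasible integer point exceeds 20.

20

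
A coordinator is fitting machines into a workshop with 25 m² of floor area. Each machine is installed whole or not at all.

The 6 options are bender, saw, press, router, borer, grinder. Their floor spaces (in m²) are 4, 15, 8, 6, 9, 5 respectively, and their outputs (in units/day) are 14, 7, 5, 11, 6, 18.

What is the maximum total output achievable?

bender + router + borer + grinder: floor space 4 + 6 + 9 + 5 = 24 ≤ 25, output 14 + 11 + 6 + 18 = 49.
bender + press + router + grinder: floor space 4 + 8 + 6 + 5 = 23 ≤ 25, output 14 + 5 + 11 + 18 = 48.
Best is bender, router, borer, and grinder with total output 49.

49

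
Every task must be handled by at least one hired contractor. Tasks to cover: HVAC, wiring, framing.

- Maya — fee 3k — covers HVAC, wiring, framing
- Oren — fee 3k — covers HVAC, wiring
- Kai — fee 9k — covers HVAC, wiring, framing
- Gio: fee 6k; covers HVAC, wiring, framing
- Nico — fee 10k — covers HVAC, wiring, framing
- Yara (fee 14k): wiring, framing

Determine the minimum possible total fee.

3

Maya alone covers HVAC, wiring, framing — every task.
Total fee: 3.
No cover costs less than 3.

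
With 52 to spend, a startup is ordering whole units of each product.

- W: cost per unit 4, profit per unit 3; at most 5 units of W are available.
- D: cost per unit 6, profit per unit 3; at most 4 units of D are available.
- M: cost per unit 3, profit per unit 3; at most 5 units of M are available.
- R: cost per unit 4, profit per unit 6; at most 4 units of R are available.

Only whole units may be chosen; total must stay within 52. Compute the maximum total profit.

This is a bounded integer knapsack.
R has the best ratio (6/4); taking only R gives at most 4×6 = 24 (stopped by the supply cap of 4).
Mixing does better — 5×W, 5×M, and 4×R: cost 51 ≤ 52, profit 5·3 + 5·3 + 4·6 = 54.

54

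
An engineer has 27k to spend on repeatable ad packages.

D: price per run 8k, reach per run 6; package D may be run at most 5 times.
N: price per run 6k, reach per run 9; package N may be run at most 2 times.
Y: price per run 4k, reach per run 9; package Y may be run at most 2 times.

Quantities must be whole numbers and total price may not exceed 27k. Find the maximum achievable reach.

36

This is a bounded integer knapsack.
Y has the best ratio (9/4); taking only Y gives at most 2×9 = 18 (stopped by the supply cap of 2).
Mixing does better — 2×N and 2×Y: price 20 ≤ 27, reach 2·9 + 2·9 = 36.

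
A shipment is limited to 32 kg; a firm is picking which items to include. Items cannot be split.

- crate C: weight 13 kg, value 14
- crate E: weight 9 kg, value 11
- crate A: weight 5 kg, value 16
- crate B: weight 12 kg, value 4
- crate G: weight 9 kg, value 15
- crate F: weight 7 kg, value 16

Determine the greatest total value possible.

58

This is an integer program with binary decision variables.
Allowing fractional choices, the relaxed optimum would be about 60.2, but items are indivisible.
crate A + crate G + crate F: weight 5 + 9 + 7 = 21 ≤ 32, value 16 + 15 + 16 = 47.
crate E + crate A + crate G + crate F: weight 9 + 5 + 9 + 7 = 30 ≤ 32, value 11 + 16 + 15 + 16 = 58.
crate C + crate A + crate F: weight 13 + 5 + 7 = 25 ≤ 32, value 14 + 16 + 16 = 46.
Best is crate E, crate A, crate G, and crate F with total value 58.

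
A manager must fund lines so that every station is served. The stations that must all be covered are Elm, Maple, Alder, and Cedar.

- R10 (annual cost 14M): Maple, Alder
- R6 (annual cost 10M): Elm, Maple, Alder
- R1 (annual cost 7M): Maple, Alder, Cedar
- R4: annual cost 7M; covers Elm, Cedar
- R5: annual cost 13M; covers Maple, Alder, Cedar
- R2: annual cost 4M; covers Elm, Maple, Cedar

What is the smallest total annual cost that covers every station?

Choose R1 and R2: together they cover Elm, Maple, Alder, Cedar — every station.
Total annual cost: 7 + 4 = 11.

11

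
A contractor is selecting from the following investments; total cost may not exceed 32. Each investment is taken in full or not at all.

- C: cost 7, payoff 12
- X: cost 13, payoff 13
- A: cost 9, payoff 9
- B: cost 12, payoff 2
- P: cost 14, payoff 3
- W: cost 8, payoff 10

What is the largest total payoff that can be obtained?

35

Allowing fractional choices, the relaxed optimum would be about 39.0, but investments are indivisible.
C + X + W: cost 7 + 13 + 8 = 28 ≤ 32, payoff 12 + 13 + 10 = 35.
C + X + A: cost 7 + 13 + 9 = 29 ≤ 32, payoff 12 + 13 + 9 = 34.
X + A + W: cost 13 + 9 + 8 = 30 ≤ 32, payoff 13 + 9 + 10 = 32.
Best is C, X, and W with total payoff 35.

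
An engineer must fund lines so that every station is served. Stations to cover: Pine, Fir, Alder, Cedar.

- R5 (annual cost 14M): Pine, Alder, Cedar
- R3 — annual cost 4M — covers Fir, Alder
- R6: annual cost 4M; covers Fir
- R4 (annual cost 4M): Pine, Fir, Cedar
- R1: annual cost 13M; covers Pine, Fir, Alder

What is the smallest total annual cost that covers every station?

8

Choose R3 and R4: together they cover Pine, Fir, Alder, Cedar — every station.
Total annual cost: 4 + 4 = 8.
No cover costs less than 8.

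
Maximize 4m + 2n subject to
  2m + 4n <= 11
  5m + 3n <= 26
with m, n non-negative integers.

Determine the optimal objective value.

Relaxing integrality, the LP optimum is 20.80 at (m,n) = (5.2, 0), which is not an integer point.
(m,n)=(5,0): 2·5+4·0=10≤11, 5·5+3·0=25≤26, objective 20.
(m,n)=(4,0): 2·4+4·0=8≤11, 5·4+3·0=20≤26, objective 16.
Maximum is 20 at (m,n)=(5,0).

20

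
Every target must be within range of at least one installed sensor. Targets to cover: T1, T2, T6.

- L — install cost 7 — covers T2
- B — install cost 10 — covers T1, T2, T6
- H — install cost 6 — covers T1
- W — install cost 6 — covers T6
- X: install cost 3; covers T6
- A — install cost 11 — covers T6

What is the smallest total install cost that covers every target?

10

This is an integer covering problem.
The greedy cost-per-new-target heuristic would pick X and B for 13, but a cheaper cover exists.
B alone covers T1, T2, T6 — every target.
Total install cost: 10.
No cover costs less than 10.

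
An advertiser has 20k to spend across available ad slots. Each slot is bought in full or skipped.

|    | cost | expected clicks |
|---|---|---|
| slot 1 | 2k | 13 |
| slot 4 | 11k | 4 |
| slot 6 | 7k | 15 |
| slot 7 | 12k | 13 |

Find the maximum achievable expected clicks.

Take slot 1, slot 4, and slot 6: cost 2 + 11 + 7 = 20 ≤ 20, expected clicks 13 + 4 + 15 = 32.
No other feasible combination does better.

32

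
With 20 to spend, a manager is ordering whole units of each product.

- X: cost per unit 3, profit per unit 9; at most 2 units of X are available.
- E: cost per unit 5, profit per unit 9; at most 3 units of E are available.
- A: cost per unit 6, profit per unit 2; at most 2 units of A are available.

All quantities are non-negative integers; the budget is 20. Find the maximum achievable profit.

This is a bounded integer knapsack.
2×X and 2×E: cost 16 ≤ 20, profit 2·9 + 2·9 = 36.
1×X and 3×E: cost 18 ≤ 20, profit 1·9 + 3·9 = 36.
Best is 36.

36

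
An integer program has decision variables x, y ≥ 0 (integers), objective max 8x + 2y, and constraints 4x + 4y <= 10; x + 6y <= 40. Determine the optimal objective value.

The continuous relaxation peaks at (2.5, 0) with value 20.00; rounding to a feasible lattice point costs some objective.
(x,y)=(2,0): 4·2+4·0=8≤10, 1·2+6·0=2≤40, objective 16.
(x,y)=(1,1): 4·1+4·1=8≤10, 1·1+6·1=7≤40, objective 10.
(x,y)=(1,0): 4·1+4·0=4≤10, 1·1+6·0=1≤40, objective 8.
Maximum is 16 at (x,y)=(2,0).

16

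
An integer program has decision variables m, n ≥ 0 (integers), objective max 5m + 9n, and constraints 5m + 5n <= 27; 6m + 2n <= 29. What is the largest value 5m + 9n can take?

(m,n)=(0,5): 5·0+5·5=25≤27, 6·0+2·5=10≤29, objective 45.
(m,n)=(1,4): 5·1+5·4=25≤27, 6·1+2·4=14≤29, objective 41.
Maximum is 45 at (m,n)=(0,5).

45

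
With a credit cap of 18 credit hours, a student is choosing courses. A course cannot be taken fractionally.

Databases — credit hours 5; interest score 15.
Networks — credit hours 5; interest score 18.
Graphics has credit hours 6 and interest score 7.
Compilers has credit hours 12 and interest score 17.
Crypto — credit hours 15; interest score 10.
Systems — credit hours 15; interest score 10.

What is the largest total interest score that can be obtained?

Databases + Networks + Graphics: credit hours 5 + 5 + 6 = 16 ≤ 18, interest score 15 + 18 + 7 = 40.
Networks + Compilers: credit hours 5 + 12 = 17 ≤ 18, interest score 18 + 17 = 35.
Best is Databases, Networks, and Graphics with total interest score 40.

40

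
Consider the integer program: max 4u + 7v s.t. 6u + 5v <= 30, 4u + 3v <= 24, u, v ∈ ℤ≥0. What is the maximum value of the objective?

42

(u,v)=(0,6): 6·0+5·6=30≤30, 4·0+3·6=18≤24, objective 42.
(u,v)=(0,5): 6·0+5·5=25≤30, 4·0+3·5=15≤24, objective 35.
Maximum is 42 at (u,v)=(0,6).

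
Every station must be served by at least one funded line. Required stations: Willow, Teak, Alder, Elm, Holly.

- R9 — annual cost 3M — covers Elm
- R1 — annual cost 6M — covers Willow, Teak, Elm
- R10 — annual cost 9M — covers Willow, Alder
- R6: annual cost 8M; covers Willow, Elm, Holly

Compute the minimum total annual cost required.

23

This is an integer covering problem.
Choose R1, R10, and R6: together they cover Willow, Teak, Alder, Elm, Holly — every station.
Total annual cost: 6 + 9 + 8 = 23.
No cover costs less than 23.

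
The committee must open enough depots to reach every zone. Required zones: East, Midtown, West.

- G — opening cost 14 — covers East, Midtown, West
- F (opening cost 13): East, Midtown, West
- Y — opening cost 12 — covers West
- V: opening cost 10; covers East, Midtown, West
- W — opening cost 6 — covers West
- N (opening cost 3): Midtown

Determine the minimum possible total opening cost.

10

V alone covers East, Midtown, West — every zone.
Total opening cost: 10.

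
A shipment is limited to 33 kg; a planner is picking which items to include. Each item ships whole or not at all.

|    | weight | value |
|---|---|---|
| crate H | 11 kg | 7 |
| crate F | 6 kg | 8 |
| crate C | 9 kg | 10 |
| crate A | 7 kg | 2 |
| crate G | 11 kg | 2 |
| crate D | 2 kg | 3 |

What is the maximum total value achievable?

28

This is a 0-1 knapsack instance.
Allowing fractional choices, the relaxed optimum would be about 29.4, but items are indivisible.
crate H + crate F + crate C + crate A: weight 11 + 6 + 9 + 7 = 33 ≤ 33, value 7 + 8 + 10 + 2 = 27.
crate H + crate F + crate C: weight 11 + 6 + 9 = 26 ≤ 33, value 7 + 8 + 10 = 25.
crate H + crate F + crate C + crate D: weight 11 + 6 + 9 + 2 = 28 ≤ 33, value 7 + 8 + 10 + 3 = 28.
Best is crate H, crate F, crate C, and crate D with total value 28.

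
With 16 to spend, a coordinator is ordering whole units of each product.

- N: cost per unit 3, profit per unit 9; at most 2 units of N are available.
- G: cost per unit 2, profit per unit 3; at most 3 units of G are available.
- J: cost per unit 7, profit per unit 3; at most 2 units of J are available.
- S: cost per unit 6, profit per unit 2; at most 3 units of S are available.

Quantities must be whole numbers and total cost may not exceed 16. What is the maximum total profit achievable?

N has the best ratio (9/3); taking only N gives at most 2×9 = 18 (stopped by the supply cap of 2).
Mixing does better — 2×N and 3×G: cost 12 ≤ 16, profit 2·9 + 3·3 = 27.

27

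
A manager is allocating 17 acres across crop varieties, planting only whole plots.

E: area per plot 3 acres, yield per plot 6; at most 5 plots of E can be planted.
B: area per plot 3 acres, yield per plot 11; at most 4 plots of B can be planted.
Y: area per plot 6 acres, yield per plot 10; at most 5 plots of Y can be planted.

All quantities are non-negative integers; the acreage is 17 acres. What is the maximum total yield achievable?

B has the best ratio (11/3); taking only B gives at most 4×11 = 44 (stopped by the supply cap of 4).
Mixing does better — 1×E and 4×B: area 15 ≤ 17, yield 1·6 + 4·11 = 50.

50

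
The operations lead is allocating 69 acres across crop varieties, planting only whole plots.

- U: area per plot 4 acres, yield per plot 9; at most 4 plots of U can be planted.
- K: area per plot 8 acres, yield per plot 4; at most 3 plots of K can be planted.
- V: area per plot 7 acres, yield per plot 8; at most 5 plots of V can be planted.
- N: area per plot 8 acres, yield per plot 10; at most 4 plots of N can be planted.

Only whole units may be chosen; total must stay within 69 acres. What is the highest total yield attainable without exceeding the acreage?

4×U, 3×V, and 4×N: area 69 ≤ 69, yield 4·9 + 3·8 + 4·10 = 100.
4×U, 4×V, and 3×N: area 68 ≤ 69, yield 4·9 + 4·8 + 3·10 = 98.
Best is 100.

100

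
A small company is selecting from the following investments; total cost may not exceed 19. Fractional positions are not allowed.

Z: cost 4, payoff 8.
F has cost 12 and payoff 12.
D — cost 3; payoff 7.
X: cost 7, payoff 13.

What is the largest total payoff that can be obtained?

28

Allowing fractional choices, the relaxed optimum would be about 33.0, but investments are indivisible.
Z + F + D: cost 4 + 12 + 3 = 19 ≤ 19, payoff 8 + 12 + 7 = 27.
Z + D + X: cost 4 + 3 + 7 = 14 ≤ 19, payoff 8 + 7 + 13 = 28.
Best is Z, D, and X with total payoff 28.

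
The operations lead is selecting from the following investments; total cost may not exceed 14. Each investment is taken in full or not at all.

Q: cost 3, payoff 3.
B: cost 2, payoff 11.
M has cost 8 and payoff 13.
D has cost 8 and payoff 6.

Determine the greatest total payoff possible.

Allowing fractional choices, the relaxed optimum would be about 27.8, but investments are indivisible.
Q + B + D: cost 3 + 2 + 8 = 13 ≤ 14, payoff 3 + 11 + 6 = 20.
Q + B + M: cost 3 + 2 + 8 = 13 ≤ 14, payoff 3 + 11 + 13 = 27.
B + M: cost 2 + 8 = 10 ≤ 14, payoff 11 + 13 = 24.
Best is Q, B, and M with total payoff 27.

27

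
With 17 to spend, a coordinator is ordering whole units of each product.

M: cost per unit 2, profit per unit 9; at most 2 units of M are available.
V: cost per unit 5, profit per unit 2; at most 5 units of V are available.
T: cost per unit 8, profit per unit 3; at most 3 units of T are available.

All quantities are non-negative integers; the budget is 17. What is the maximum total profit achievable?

23

M has the best ratio (9/2); taking only M gives at most 2×9 = 18 (stopped by the supply cap of 2).
Mixing does better — 2×M, 1×V, and 1×T: cost 17 ≤ 17, profit 2·9 + 1·2 + 1·3 = 23.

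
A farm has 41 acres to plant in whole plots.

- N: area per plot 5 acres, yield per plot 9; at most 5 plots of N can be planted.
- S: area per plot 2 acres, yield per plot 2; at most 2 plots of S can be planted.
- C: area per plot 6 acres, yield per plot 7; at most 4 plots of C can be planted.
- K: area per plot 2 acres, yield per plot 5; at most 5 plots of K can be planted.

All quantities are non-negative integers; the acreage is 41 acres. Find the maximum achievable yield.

77

This is a bounded integer knapsack.
K has the best ratio (5/2); taking only K gives at most 5×5 = 25 (stopped by the supply cap of 5).
Mixing does better — 5×N, 1×C, and 5×K: area 41 ≤ 41, yield 5·9 + 1·7 + 5·5 = 77.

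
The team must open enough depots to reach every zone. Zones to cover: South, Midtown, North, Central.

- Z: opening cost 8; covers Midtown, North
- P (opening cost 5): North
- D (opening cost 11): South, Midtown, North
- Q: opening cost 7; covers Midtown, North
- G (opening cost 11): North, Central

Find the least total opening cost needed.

22

This is an integer covering problem.
The greedy cost-per-new-zone heuristic would pick Q, D, and G for 29, but a cheaper cover exists.
Choose D and G: together they cover South, Midtown, North, Central — every zone.
Total opening cost: 11 + 11 = 22.
No cover costs less than 22.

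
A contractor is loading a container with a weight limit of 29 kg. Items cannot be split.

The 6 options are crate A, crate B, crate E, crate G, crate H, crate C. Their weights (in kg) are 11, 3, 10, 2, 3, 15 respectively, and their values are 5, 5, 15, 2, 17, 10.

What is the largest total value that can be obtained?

This is a 0-1 knapsack instance.
Allowing fractional choices, the relaxed optimum would be about 46.3, but items are indivisible.
crate E + crate H + crate C: weight 10 + 3 + 15 = 28 ≤ 29, value 15 + 17 + 10 = 42.
crate A + crate B + crate E + crate G + crate H: weight 11 + 3 + 10 + 2 + 3 = 29 ≤ 29, value 5 + 5 + 15 + 2 + 17 = 44.
crate A + crate B + crate E + crate H: weight 11 + 3 + 10 + 3 = 27 ≤ 29, value 5 + 5 + 15 + 17 = 42.
Best is crate A, crate B, crate E, crate G, and crate H with total value 44.

44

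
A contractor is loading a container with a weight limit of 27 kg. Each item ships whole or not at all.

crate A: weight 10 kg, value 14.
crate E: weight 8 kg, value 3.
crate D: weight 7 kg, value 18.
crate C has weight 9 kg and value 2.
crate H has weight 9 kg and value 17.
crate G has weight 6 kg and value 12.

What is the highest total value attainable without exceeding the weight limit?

Take crate A, crate D, and crate H: weight 10 + 7 + 9 = 26 ≤ 27, value 14 + 18 + 17 = 49.
No other feasible combination does better.

49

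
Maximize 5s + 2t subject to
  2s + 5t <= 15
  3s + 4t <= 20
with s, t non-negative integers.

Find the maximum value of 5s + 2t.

(s,t)=(6,0): 2·6+5·0=12≤15, 3·6+4·0=18≤20, objective 30.
(s,t)=(5,1): 2·5+5·1=15≤15, 3·5+4·1=19≤20, objective 27.
(s,t)=(5,0): 2·5+5·0=10≤15, 3·5+4·0=15≤20, objective 25.
No feasible integer point exceeds 30.

30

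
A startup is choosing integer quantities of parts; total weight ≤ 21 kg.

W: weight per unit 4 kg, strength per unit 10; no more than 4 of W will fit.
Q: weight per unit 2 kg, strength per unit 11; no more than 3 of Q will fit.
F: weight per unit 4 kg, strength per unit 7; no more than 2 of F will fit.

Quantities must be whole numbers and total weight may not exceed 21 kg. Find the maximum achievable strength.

63

This is a bounded integer knapsack.
Take 3×W and 3×Q: weight 18 ≤ 21, strength 3·10 + 3·11 = 63.
Q has the best ratio (11/2) and is taken to its limit of 3; remaining capacity is filled optimally with the others.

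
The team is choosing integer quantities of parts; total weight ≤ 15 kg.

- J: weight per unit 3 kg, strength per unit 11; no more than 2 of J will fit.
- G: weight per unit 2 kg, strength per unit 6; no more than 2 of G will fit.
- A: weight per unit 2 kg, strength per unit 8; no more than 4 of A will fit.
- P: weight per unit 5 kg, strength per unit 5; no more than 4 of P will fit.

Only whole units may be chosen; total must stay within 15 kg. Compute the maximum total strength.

Take 1×J, 2×G, and 4×A: weight 15 ≤ 15, strength 1·11 + 2·6 + 4·8 = 55.
A has the best ratio (8/2) and is taken to its limit of 4; remaining capacity is filled optimally with the others.

55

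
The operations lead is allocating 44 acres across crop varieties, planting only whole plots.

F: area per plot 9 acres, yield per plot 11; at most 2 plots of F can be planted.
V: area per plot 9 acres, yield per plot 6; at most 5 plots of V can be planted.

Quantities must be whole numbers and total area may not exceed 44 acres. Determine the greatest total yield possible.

34

This is a bounded integer knapsack.
F has the best ratio (11/9); taking only F gives at most 2×11 = 22 (stopped by the supply cap of 2).
Mixing does better — 2×F and 2×V: area 36 ≤ 44, yield 2·11 + 2·6 = 34.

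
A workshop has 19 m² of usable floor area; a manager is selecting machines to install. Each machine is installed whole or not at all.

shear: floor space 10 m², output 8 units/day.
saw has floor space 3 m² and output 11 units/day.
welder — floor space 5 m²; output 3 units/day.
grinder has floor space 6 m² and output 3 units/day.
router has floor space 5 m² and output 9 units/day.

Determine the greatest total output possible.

28

Allowing fractional choices, the relaxed optimum would be about 28.6, but machines are indivisible.
shear + saw + router: floor space 10 + 3 + 5 = 18 ≤ 19, output 8 + 11 + 9 = 28.
saw + welder + grinder + router: floor space 3 + 5 + 6 + 5 = 19 ≤ 19, output 11 + 3 + 3 + 9 = 26.
Best is shear, saw, and router with total output 28.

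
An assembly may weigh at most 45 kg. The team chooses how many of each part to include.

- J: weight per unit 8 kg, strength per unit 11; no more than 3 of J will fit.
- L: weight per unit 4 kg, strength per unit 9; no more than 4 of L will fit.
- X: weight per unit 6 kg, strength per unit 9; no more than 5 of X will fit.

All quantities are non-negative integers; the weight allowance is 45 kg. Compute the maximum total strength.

76

Take 2×J, 4×L, and 2×X: weight 44 ≤ 45, strength 2·11 + 4·9 + 2·9 = 76.
L has the best ratio (9/4) and is taken to its limit of 4; remaining capacity is filled optimally with the others.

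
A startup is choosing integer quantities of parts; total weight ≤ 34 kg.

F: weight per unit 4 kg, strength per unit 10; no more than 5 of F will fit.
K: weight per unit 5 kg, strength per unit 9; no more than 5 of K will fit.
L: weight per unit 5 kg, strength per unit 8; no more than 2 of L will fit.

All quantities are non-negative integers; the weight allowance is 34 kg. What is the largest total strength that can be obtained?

68

Take 5×F and 2×K: weight 30 ≤ 34, strength 5·10 + 2·9 = 68.
F has the best ratio (10/4) and is taken to its limit of 5; remaining capacity is filled optimally with the others.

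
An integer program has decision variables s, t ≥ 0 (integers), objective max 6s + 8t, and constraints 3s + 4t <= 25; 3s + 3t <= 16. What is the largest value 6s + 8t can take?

40

Relaxing integrality, the LP optimum is 42.67 at (s,t) = (0, 5.33), which is not an integer point.
(s,t)=(0,5): 3·0+4·5=20≤25, 3·0+3·5=15≤16, objective 40.
(s,t)=(1,4): 3·1+4·4=19≤25, 3·1+3·4=15≤16, objective 38.
(s,t)=(0,4): 3·0+4·4=16≤25, 3·0+3·4=12≤16, objective 32.
No feasible integer point exceeds 40.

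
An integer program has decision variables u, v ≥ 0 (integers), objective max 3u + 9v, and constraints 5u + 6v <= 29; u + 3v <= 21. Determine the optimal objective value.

(u,v)=(1,4) is feasible, giving 39.
(u,v)=(0,4) is feasible, giving 36.
(u,v)=(2,3) is feasible, giving 33.
Maximum is 39 at (u,v)=(1,4).

39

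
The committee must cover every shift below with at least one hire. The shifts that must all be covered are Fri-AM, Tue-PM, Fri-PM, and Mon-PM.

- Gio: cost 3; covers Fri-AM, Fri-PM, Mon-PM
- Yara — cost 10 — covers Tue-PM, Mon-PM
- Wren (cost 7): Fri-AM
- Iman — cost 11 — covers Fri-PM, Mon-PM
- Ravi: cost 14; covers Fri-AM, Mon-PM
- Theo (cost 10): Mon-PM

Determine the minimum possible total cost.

Choose Gio and Yara: together they cover Fri-AM, Tue-PM, Fri-PM, Mon-PM — every shift.
Total cost: 3 + 10 = 13.
No cover costs less than 13.

13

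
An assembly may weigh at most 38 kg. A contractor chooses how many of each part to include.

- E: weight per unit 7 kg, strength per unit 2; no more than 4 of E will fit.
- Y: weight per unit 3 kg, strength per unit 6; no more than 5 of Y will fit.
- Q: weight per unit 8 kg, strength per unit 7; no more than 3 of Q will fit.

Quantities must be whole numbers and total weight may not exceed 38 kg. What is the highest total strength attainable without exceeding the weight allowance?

1×E, 5×Y, and 2×Q: weight 38 ≤ 38, strength 1·2 + 5·6 + 2·7 = 46.
4×Y and 3×Q: weight 36 ≤ 38, strength 4·6 + 3·7 = 45.
Best is 46.

46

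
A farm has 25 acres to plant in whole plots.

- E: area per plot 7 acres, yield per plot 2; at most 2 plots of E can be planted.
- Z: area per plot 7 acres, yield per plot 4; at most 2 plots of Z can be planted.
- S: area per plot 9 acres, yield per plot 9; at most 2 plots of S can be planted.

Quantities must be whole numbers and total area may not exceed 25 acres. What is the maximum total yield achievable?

22

This is a bounded integer knapsack.
Take 1×Z and 2×S: area 25 ≤ 25, yield 1·4 + 2·9 = 22.
S has the best ratio (9/9) and is taken to its limit of 2; remaining capacity is filled optimally with the others.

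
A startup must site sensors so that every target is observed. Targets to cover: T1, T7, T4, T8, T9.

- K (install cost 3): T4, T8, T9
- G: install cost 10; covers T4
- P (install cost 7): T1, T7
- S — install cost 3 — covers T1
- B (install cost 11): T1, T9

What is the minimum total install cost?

10

Choose K and P: together they cover T1, T7, T4, T8, T9 — every target.
Total install cost: 3 + 7 = 10.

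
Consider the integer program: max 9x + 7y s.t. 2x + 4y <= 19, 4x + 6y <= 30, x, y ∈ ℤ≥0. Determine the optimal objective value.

Relaxing integrality, the LP optimum is 67.50 at (x,y) = (7.5, 0), which is not an integer point.
(x,y)=(7,0): 2·7+4·0=14≤19, 4·7+6·0=28≤30, objective 63.
(x,y)=(6,1): 2·6+4·1=16≤19, 4·6+6·1=30≤30, objective 61.
The best lattice point is (7,0), giving 63.

63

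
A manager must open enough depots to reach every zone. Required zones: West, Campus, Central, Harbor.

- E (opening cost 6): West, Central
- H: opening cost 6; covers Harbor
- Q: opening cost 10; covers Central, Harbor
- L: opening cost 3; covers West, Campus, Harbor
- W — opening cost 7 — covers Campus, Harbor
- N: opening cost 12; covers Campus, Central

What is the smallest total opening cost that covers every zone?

Choose E and L: together they cover West, Campus, Central, Harbor — every zone.
Total opening cost: 6 + 3 = 9.

9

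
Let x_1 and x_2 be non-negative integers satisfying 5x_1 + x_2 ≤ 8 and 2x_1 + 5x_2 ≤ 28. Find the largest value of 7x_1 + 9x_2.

(x_1,x_2)=(0,5): 5·0+1·5=5≤8, 2·0+5·5=25≤28, objective 45.
(x_1,x_2)=(0,4): 5·0+1·4=4≤8, 2·0+5·4=20≤28, objective 36.
The best lattice point is (0,5), giving 45.

45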